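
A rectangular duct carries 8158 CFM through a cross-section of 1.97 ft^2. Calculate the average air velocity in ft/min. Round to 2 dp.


V = 8158 / 1.97 = 4141.12 ft/min

4141.12 ft/min


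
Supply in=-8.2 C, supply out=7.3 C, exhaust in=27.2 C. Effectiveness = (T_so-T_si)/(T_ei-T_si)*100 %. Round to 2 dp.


eff = (7.3-(-8.2))/(27.2-(-8.2))*100 = 43.79 %

43.79 %


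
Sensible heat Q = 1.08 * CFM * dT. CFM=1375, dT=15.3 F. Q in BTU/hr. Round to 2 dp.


Q = 1.08 * 1375 * 15.3 = 22720.50 BTU/hr

22720.50 BTU/hr


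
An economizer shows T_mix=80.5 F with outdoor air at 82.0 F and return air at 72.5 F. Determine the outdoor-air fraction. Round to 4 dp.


frac = (80.5 - 72.5) / (82.0 - 72.5) = 0.8421

0.8421


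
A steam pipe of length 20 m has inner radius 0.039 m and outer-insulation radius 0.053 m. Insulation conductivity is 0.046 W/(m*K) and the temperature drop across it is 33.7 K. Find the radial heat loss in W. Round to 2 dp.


Q = 2*pi*0.046*20*33.7/ln(0.053/0.039) = 635.10 W

635.10 W


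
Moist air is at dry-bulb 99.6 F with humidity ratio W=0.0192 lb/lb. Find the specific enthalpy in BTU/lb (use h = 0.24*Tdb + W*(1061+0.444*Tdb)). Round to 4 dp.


h = 0.24*99.6 + 0.0192*(1061+0.444*99.6) = 45.1243 BTU/lb

45.1243 BTU/lb


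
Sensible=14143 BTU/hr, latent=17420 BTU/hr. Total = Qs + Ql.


Qt = 14143 + 17420 = 31563 BTU/hr

31563 BTU/hr


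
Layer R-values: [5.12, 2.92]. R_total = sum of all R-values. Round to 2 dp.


R_total = 5.12 + 2.92 = 8.04

8.04


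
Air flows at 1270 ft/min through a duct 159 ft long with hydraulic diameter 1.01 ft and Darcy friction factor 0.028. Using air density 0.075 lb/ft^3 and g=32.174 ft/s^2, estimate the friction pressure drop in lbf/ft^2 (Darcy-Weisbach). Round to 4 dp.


v_fps = 1270/60 = 21.1667 ft/s
dp = 0.028*(159/1.01)*0.075*21.1667^2/(2*32.174) = 2.3018 lbf/ft^2

2.3018 lbf/ft^2


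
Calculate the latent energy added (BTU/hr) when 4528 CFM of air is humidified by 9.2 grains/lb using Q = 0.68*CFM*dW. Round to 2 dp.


Q = 0.68 * 4528 * 9.2 = 28327.17 BTU/hr

28327.17 BTU/hr


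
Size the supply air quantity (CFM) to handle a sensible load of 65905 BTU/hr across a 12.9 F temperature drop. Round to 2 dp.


CFM = 65905 / (1.08 * 12.9) = 4730.48

4730.48 CFM


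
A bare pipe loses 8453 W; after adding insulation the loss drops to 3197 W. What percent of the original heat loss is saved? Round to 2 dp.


Savings = ((8453-3197)/8453)*100 = 62.18 %

62.18 %


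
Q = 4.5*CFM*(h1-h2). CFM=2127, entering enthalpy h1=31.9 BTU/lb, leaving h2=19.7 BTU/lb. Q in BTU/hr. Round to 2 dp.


Q = 4.5 * 2127 * (31.9 - 19.7) = 116772.30 BTU/hr

116772.30 BTU/hr


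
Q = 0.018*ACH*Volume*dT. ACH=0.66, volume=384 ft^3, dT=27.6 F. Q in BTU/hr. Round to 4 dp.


Q = 0.018 * 0.66 * 384 * 27.6 = 125.9090 BTU/hr

125.9090 BTU/hr


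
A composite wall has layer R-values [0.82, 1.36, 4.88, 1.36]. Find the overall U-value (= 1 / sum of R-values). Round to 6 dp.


R_total = 0.82 + 1.36 + 4.88 + 1.36 = 8.42
U = 1/8.42 = 0.118765

0.118765


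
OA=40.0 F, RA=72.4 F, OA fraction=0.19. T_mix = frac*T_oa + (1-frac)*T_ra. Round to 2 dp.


T_mix = 0.19*40.0 + 0.81*72.4 = 66.24 F

66.24 F


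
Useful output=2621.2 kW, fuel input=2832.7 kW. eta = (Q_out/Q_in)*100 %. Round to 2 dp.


eta = (2621.2/2832.7)*100 = 92.53 %

92.53 %


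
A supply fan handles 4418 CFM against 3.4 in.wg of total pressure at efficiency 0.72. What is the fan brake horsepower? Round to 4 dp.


BHP = 4418 * 3.4 / (6356 * 0.72) = 3.2824 hp

3.2824 hp


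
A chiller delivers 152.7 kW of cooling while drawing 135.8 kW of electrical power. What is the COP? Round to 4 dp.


COP = 152.7 / 135.8 = 1.1244

1.1244


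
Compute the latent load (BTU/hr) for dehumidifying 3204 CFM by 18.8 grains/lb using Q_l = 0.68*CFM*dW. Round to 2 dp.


Q = 0.68 * 3204 * 18.8 = 40959.94 BTU/hr

40959.94 BTU/hr


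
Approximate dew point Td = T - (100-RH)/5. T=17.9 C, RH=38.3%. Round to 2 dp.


Td = 17.9 - (100-38.3)/5 = 5.56 C

5.56 C


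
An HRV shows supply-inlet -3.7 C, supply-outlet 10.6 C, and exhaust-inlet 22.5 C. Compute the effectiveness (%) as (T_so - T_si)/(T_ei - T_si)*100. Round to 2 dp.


eff = (10.6-(-3.7))/(22.5-(-3.7))*100 = 54.58 %

54.58 %


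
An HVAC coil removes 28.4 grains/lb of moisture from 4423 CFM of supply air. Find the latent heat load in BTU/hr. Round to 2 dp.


Q = 0.68 * 4423 * 28.4 = 85416.98 BTU/hr

85416.98 BTU/hr


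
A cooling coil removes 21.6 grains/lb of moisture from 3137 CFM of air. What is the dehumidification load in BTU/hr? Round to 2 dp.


Q = 0.68 * 3137 * 21.6 = 46076.26 BTU/hr

46076.26 BTU/hr


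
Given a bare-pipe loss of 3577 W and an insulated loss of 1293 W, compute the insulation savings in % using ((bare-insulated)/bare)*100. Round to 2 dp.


Savings = ((3577-1293)/3577)*100 = 63.85 %

63.85 %


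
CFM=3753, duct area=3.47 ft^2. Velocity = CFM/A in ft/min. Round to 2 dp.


V = 3753 / 3.47 = 1081.56 ft/min

1081.56 ft/min


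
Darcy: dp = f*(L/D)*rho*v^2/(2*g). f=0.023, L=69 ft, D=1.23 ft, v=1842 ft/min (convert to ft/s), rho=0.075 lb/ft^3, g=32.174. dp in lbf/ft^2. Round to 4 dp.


v_fps = 1842/60 = 30.7 ft/s
dp = 0.023*(69/1.23)*0.075*30.7^2/(2*32.174) = 1.4173 lbf/ft^2

1.4173 lbf/ft^2


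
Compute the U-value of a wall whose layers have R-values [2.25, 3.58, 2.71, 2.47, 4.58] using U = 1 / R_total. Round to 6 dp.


R_total = 2.25 + 3.58 + 2.71 + 2.47 + 4.58 = 15.59
U = 1/15.59 = 0.064144

0.064144


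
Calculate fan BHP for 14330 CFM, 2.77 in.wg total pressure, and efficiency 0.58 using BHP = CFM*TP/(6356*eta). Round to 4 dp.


BHP = 14330 * 2.77 / (6356 * 0.58) = 10.7675 hp

10.7675 hp


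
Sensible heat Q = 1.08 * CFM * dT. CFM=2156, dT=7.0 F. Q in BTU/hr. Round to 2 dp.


Q = 1.08 * 2156 * 7.0 = 16299.36 BTU/hr

16299.36 BTU/hr


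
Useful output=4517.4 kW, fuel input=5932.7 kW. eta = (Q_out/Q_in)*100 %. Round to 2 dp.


eta = (4517.4/5932.7)*100 = 76.14 %

76.14 %


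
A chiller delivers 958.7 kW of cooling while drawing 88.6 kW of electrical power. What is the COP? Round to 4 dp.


COP = 958.7 / 88.6 = 10.8205

10.8205


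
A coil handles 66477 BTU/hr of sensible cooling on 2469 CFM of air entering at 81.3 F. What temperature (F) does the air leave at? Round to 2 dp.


dT = 66477/(1.08*2469) = 24.9302
T_leave = 81.3 - 24.9302 = 56.37 F

56.37 F


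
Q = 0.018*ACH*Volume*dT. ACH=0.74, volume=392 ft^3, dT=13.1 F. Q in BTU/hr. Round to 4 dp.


Q = 0.018 * 0.74 * 392 * 13.1 = 68.4009 BTU/hr

68.4009 BTU/hr


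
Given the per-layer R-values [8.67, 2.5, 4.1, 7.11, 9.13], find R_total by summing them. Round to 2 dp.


R_total = 8.67 + 2.5 + 4.1 + 7.11 + 9.13 = 31.51

31.51


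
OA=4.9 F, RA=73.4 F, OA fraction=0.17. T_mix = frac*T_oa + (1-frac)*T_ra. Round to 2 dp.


T_mix = 0.17*4.9 + 0.83*73.4 = 61.76 F

61.76 F


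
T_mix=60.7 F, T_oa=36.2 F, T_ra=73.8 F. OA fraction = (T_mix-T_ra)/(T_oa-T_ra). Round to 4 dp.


frac = (60.7 - 73.8) / (36.2 - 73.8) = 0.3484

0.3484


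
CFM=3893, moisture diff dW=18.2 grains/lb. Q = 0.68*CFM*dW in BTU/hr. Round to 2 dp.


Q = 0.68 * 3893 * 18.2 = 48179.77 BTU/hr

48179.77 BTU/hr


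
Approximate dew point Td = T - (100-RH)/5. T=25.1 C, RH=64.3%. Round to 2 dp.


Td = 25.1 - (100-64.3)/5 = 17.96 C

17.96 C


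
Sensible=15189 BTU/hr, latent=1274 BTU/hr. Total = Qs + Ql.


Qt = 15189 + 1274 = 16463 BTU/hr

16463 BTU/hr


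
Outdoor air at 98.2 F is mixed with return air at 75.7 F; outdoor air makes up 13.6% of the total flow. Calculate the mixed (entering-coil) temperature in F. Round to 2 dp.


T_mix = 75.7 + (13.6/100)*(98.2-75.7) = 78.76 F

78.76 F


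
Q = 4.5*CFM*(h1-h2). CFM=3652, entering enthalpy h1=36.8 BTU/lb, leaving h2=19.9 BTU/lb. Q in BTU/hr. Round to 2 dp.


Q = 4.5 * 3652 * (36.8 - 19.9) = 277734.60 BTU/hr

277734.60 BTU/hr


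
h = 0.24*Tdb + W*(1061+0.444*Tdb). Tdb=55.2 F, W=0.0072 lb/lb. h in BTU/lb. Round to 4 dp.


h = 0.24*55.2 + 0.0072*(1061+0.444*55.2) = 21.0637 BTU/lb

21.0637 BTU/lb


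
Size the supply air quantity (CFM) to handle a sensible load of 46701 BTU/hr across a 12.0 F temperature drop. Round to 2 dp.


CFM = 46701 / (1.08 * 12.0) = 3603.47

3603.47 CFM


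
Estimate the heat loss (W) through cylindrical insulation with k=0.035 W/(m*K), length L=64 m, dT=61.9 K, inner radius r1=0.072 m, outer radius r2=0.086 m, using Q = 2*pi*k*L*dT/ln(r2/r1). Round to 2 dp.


Q = 2*pi*0.035*64*61.9/ln(0.086/0.072) = 4903.17 W

4903.17 W


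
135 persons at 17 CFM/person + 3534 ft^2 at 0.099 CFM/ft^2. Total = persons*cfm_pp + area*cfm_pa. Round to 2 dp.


Total = 135*17 + 3534*0.099 = 2644.87 CFM

2644.87 CFM


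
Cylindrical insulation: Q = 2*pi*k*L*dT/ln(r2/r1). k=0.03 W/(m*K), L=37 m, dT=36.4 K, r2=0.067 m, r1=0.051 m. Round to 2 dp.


Q = 2*pi*0.03*37*36.4/ln(0.067/0.051) = 930.36 W

930.36 W


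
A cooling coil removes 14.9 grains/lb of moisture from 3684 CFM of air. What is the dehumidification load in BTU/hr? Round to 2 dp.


Q = 0.68 * 3684 * 14.9 = 37326.29 BTU/hr

37326.29 BTU/hr


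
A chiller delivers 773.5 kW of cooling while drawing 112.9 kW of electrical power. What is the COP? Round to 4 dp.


COP = 773.5 / 112.9 = 6.8512

6.8512


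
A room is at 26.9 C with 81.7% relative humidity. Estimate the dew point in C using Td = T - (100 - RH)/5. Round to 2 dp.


Td = 26.9 - (100-81.7)/5 = 23.24 C

23.24 C


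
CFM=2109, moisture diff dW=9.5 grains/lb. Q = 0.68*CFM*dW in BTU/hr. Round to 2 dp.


Q = 0.68 * 2109 * 9.5 = 13624.14 BTU/hr

13624.14 BTU/hr


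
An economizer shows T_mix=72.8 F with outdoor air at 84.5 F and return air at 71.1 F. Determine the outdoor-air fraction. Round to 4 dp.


frac = (72.8 - 71.1) / (84.5 - 71.1) = 0.1269

0.1269


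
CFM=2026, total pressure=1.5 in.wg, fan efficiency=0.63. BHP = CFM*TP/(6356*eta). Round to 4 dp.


BHP = 2026 * 1.5 / (6356 * 0.63) = 0.7589 hp

0.7589 hp


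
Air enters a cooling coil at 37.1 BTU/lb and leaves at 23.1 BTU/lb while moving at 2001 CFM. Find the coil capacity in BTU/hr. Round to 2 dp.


Q = 4.5 * 2001 * (37.1 - 23.1) = 126063.00 BTU/hr

126063.00 BTU/hr


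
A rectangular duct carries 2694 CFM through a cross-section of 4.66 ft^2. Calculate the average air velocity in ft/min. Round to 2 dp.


V = 2694 / 4.66 = 578.11 ft/min

578.11 ft/min


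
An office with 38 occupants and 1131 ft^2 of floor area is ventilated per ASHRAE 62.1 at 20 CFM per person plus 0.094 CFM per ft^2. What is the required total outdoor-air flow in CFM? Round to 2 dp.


Total = 38*20 + 1131*0.094 = 866.31 CFM

866.31 CFM


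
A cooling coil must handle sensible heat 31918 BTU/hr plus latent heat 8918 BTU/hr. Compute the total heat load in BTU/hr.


Qt = 31918 + 8918 = 40836 BTU/hr

40836 BTU/hr


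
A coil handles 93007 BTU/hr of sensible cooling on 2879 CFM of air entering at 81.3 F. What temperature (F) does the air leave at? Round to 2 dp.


dT = 93007/(1.08*2879) = 29.9123
T_leave = 81.3 - 29.9123 = 51.39 F

51.39 F


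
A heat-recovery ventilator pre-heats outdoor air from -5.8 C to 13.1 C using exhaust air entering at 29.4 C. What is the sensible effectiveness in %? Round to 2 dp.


eff = (13.1-(-5.8))/(29.4-(-5.8))*100 = 53.69 %

53.69 %


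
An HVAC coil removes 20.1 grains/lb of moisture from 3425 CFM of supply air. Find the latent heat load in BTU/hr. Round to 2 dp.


Q = 0.68 * 3425 * 20.1 = 46812.90 BTU/hr

46812.90 BTU/hr


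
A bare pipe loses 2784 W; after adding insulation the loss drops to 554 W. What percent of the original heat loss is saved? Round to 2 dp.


Savings = ((2784-554)/2784)*100 = 80.10 %

80.10 %


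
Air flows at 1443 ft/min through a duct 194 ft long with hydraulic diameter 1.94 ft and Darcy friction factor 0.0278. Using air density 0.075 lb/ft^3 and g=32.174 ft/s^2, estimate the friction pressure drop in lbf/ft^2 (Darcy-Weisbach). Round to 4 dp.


v_fps = 1443/60 = 24.05 ft/s
dp = 0.0278*(194/1.94)*0.075*24.05^2/(2*32.174) = 1.8741 lbf/ft^2

1.8741 lbf/ft^2


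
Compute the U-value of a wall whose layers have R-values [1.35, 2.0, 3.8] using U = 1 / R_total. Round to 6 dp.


R_total = 1.35 + 2.0 + 3.8 = 7.15
U = 1/7.15 = 0.139860

0.139860


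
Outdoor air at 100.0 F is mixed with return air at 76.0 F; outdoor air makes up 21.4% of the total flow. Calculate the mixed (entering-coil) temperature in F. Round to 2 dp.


T_mix = 76.0 + (21.4/100)*(100.0-76.0) = 81.14 F

81.14 F


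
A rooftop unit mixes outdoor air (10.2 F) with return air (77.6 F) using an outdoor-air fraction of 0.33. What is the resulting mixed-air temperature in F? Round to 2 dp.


T_mix = 0.33*10.2 + 0.67*77.6 = 55.36 F

55.36 F


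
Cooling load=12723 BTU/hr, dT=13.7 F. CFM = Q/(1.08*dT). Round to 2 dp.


CFM = 12723 / (1.08 * 13.7) = 859.89

859.89 CFM


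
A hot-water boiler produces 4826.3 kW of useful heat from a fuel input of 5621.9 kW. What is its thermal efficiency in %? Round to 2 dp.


eta = (4826.3/5621.9)*100 = 85.85 %

85.85 %


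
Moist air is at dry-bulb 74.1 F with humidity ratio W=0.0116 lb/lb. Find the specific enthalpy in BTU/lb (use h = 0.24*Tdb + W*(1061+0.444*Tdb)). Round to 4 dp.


h = 0.24*74.1 + 0.0116*(1061+0.444*74.1) = 30.4732 BTU/lb

30.4732 BTU/lb


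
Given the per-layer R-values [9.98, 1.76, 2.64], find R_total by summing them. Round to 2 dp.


R_total = 9.98 + 1.76 + 2.64 = 14.38

14.38


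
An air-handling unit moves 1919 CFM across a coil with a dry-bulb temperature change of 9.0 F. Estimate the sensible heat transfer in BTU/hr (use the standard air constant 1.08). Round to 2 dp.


Q = 1.08 * 1919 * 9.0 = 18652.68 BTU/hr

18652.68 BTU/hr


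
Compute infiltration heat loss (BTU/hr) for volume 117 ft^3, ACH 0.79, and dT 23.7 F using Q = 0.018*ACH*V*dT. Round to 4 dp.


Q = 0.018 * 0.79 * 117 * 23.7 = 39.4306 BTU/hr

39.4306 BTU/hr


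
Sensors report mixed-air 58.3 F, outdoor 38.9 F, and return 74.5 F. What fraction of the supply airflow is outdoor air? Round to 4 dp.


frac = (58.3 - 74.5) / (38.9 - 74.5) = 0.4551

0.4551


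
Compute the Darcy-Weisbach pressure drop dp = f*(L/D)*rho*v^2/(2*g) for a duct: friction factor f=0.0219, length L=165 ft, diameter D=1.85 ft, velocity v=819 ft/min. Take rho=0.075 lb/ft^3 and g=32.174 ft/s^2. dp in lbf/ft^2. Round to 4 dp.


v_fps = 819/60 = 13.65 ft/s
dp = 0.0219*(165/1.85)*0.075*13.65^2/(2*32.174) = 0.4242 lbf/ft^2

0.4242 lbf/ft^2


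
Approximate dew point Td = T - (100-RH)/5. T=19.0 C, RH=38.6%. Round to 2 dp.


Td = 19.0 - (100-38.6)/5 = 6.72 C

6.72 C


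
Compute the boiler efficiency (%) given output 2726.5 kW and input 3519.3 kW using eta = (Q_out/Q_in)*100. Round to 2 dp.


eta = (2726.5/3519.3)*100 = 77.47 %

77.47 %


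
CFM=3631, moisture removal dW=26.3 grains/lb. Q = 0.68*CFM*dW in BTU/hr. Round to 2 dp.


Q = 0.68 * 3631 * 26.3 = 64936.80 BTU/hr

64936.80 BTU/hr


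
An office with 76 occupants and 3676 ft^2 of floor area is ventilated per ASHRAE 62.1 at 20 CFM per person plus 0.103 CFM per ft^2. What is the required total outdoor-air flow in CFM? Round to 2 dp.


Total = 76*20 + 3676*0.103 = 1898.63 CFM

1898.63 CFM


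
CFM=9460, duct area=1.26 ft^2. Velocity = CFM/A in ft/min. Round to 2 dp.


V = 9460 / 1.26 = 7507.94 ft/min

7507.94 ft/min


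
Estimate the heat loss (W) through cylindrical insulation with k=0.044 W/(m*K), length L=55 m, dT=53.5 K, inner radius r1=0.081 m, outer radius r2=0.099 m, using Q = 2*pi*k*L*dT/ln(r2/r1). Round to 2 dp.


Q = 2*pi*0.044*55*53.5/ln(0.099/0.081) = 4053.83 W

4053.83 W


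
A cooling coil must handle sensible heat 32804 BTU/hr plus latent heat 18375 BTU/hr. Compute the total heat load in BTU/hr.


Qt = 32804 + 18375 = 51179 BTU/hr

51179 BTU/hr


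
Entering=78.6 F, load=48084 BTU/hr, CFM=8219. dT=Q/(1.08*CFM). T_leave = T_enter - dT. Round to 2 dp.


dT = 48084/(1.08*8219) = 5.4170
T_leave = 78.6 - 5.4170 = 73.18 F

73.18 F


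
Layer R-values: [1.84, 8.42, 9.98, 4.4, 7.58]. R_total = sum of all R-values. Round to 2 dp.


R_total = 1.84 + 8.42 + 9.98 + 4.4 + 7.58 = 32.22

32.22


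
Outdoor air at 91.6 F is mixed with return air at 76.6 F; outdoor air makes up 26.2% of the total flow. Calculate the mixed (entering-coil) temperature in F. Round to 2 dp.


T_mix = 76.6 + (26.2/100)*(91.6-76.6) = 80.53 F

80.53 F


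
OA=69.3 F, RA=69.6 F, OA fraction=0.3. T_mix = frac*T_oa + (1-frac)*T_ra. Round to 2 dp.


T_mix = 0.3*69.3 + 0.7*69.6 = 69.51 F

69.51 F


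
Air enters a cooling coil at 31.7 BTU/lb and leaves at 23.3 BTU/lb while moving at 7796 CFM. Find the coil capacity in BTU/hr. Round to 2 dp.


Q = 4.5 * 7796 * (31.7 - 23.3) = 294688.80 BTU/hr

294688.80 BTU/hr


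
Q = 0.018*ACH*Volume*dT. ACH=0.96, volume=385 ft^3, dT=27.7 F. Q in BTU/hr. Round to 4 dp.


Q = 0.018 * 0.96 * 385 * 27.7 = 184.2826 BTU/hr

184.2826 BTU/hr


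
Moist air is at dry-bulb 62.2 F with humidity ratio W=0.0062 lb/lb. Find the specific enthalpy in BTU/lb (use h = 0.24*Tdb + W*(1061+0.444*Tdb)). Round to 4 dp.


h = 0.24*62.2 + 0.0062*(1061+0.444*62.2) = 21.6774 BTU/lb

21.6774 BTU/lb


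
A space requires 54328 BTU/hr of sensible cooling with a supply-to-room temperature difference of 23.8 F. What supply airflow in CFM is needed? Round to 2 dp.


CFM = 54328 / (1.08 * 23.8) = 2113.60

2113.60 CFM


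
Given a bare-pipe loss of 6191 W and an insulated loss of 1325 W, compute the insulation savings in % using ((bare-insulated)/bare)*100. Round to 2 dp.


Savings = ((6191-1325)/6191)*100 = 78.60 %

78.60 %


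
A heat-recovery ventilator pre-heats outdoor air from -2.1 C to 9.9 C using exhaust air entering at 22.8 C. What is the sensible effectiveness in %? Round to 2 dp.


eff = (9.9-(-2.1))/(22.8-(-2.1))*100 = 48.19 %

48.19 %


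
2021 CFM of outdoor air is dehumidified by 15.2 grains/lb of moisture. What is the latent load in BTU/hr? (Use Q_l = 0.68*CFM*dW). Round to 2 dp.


Q = 0.68 * 2021 * 15.2 = 20889.06 BTU/hr

20889.06 BTU/hr


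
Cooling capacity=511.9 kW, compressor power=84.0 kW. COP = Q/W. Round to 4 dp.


COP = 511.9 / 84.0 = 6.0940

6.0940


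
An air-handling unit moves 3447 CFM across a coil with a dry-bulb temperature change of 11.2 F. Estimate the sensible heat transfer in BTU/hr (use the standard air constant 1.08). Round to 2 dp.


Q = 1.08 * 3447 * 11.2 = 41694.91 BTU/hr

41694.91 BTU/hr


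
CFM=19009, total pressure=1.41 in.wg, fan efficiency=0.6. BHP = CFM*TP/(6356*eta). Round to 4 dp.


BHP = 19009 * 1.41 / (6356 * 0.6) = 7.0282 hp

7.0282 hp


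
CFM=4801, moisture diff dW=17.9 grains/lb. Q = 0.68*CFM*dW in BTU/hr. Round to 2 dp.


Q = 0.68 * 4801 * 17.9 = 58437.77 BTU/hr

58437.77 BTU/hr


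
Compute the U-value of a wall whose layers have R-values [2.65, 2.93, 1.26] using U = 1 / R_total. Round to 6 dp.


R_total = 2.65 + 2.93 + 1.26 = 6.84
U = 1/6.84 = 0.146199

0.146199


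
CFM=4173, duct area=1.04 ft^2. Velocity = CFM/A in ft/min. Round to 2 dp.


V = 4173 / 1.04 = 4012.50 ft/min

4012.50 ft/min


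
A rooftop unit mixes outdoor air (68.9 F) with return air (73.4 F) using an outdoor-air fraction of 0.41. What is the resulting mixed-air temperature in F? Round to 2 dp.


T_mix = 0.41*68.9 + 0.59*73.4 = 71.56 F

71.56 F


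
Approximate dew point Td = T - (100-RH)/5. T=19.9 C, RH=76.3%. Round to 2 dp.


Td = 19.9 - (100-76.3)/5 = 15.16 C

15.16 C


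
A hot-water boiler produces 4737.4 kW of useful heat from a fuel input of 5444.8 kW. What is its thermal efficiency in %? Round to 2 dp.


eta = (4737.4/5444.8)*100 = 87.01 %

87.01 %


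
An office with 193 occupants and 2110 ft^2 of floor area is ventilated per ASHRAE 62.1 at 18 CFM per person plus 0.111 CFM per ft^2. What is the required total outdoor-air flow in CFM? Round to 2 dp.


Total = 193*18 + 2110*0.111 = 3708.21 CFM

3708.21 CFM


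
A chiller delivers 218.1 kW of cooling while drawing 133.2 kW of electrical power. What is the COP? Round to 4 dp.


COP = 218.1 / 133.2 = 1.6374

1.6374


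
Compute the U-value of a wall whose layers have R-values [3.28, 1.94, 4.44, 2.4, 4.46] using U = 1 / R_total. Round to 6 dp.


R_total = 3.28 + 1.94 + 4.44 + 2.4 + 4.46 = 16.52
U = 1/16.52 = 0.060533

0.060533


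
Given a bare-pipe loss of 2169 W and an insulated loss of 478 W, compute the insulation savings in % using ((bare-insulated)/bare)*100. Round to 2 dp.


Savings = ((2169-478)/2169)*100 = 77.96 %

77.96 %


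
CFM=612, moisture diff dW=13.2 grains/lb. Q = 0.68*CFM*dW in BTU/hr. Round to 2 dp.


Q = 0.68 * 612 * 13.2 = 5493.31 BTU/hr

5493.31 BTU/hr


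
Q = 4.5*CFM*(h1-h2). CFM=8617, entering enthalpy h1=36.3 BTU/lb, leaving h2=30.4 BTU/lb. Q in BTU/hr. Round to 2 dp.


Q = 4.5 * 8617 * (36.3 - 30.4) = 228781.35 BTU/hr

228781.35 BTU/hr


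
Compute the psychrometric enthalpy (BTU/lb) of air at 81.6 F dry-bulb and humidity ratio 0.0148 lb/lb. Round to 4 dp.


h = 0.24*81.6 + 0.0148*(1061+0.444*81.6) = 35.8230 BTU/lb

35.8230 BTU/lb


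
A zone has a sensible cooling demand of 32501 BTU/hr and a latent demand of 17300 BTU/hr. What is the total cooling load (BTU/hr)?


Qt = 32501 + 17300 = 49801 BTU/hr

49801 BTU/hr


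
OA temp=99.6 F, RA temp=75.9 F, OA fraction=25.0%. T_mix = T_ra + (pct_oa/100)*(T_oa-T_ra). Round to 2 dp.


T_mix = 75.9 + (25.0/100)*(99.6-75.9) = 81.83 F

81.83 F


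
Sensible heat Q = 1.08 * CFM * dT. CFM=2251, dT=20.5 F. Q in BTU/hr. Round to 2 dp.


Q = 1.08 * 2251 * 20.5 = 49837.14 BTU/hr

49837.14 BTU/hr


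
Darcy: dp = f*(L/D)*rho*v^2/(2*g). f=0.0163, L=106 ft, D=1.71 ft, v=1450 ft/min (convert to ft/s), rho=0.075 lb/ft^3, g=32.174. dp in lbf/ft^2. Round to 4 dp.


v_fps = 1450/60 = 24.1667 ft/s
dp = 0.0163*(106/1.71)*0.075*24.1667^2/(2*32.174) = 0.6878 lbf/ft^2

0.6878 lbf/ft^2


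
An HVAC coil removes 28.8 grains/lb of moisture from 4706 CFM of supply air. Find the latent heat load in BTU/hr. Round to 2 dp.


Q = 0.68 * 4706 * 28.8 = 92162.30 BTU/hr

92162.30 BTU/hr


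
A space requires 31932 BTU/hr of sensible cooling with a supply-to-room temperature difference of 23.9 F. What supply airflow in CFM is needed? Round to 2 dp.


CFM = 31932 / (1.08 * 23.9) = 1237.10

1237.10 CFM


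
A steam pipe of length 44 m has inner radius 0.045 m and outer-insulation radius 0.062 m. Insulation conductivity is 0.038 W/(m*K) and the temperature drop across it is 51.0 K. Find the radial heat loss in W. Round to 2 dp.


Q = 2*pi*0.038*44*51.0/ln(0.062/0.045) = 1671.85 W

1671.85 W


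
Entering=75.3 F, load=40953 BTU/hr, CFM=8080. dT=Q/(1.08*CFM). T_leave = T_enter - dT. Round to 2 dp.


dT = 40953/(1.08*8080) = 4.6930
T_leave = 75.3 - 4.6930 = 70.61 F

70.61 F


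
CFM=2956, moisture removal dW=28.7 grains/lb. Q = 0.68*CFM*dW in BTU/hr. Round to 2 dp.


Q = 0.68 * 2956 * 28.7 = 57689.30 BTU/hr

57689.30 BTU/hr


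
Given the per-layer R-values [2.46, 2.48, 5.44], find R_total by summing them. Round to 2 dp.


R_total = 2.46 + 2.48 + 5.44 = 10.38

10.38


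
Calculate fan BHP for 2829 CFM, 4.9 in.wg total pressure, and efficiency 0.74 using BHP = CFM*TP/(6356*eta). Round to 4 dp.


BHP = 2829 * 4.9 / (6356 * 0.74) = 2.9472 hp

2.9472 hp


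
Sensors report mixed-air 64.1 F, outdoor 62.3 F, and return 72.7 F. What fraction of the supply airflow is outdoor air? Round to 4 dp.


frac = (64.1 - 72.7) / (62.3 - 72.7) = 0.8269

0.8269


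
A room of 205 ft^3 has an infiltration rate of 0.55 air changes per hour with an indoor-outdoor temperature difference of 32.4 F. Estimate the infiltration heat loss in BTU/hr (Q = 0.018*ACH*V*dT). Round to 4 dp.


Q = 0.018 * 0.55 * 205 * 32.4 = 65.7558 BTU/hr

65.7558 BTU/hr


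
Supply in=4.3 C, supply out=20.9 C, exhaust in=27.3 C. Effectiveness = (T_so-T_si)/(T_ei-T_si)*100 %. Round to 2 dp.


eff = (20.9-4.3)/(27.3-4.3)*100 = 72.17 %

72.17 %


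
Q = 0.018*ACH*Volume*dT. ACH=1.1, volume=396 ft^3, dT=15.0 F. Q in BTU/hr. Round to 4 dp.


Q = 0.018 * 1.1 * 396 * 15.0 = 117.6120 BTU/hr

117.6120 BTU/hr


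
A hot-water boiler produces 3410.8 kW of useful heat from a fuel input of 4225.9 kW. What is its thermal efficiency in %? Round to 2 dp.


eta = (3410.8/4225.9)*100 = 80.71 %

80.71 %


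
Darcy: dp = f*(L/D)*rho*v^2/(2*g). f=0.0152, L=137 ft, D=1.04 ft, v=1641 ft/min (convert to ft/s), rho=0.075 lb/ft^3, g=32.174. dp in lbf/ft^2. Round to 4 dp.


v_fps = 1641/60 = 27.35 ft/s
dp = 0.0152*(137/1.04)*0.075*27.35^2/(2*32.174) = 1.7457 lbf/ft^2

1.7457 lbf/ft^2


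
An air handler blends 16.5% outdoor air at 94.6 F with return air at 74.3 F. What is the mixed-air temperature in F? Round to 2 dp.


T_mix = 74.3 + (16.5/100)*(94.6-74.3) = 77.65 F

77.65 F


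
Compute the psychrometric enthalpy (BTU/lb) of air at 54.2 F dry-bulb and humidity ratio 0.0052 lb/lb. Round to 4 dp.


h = 0.24*54.2 + 0.0052*(1061+0.444*54.2) = 18.6503 BTU/lb

18.6503 BTU/lb


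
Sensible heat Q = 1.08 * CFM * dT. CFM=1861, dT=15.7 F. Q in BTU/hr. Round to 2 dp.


Q = 1.08 * 1861 * 15.7 = 31555.12 BTU/hr

31555.12 BTU/hr


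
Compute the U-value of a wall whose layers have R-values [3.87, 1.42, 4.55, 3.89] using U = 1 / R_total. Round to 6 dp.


R_total = 3.87 + 1.42 + 4.55 + 3.89 = 13.73
U = 1/13.73 = 0.072833

0.072833


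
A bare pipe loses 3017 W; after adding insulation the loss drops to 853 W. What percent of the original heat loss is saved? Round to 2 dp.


Savings = ((3017-853)/3017)*100 = 71.73 %

71.73 %


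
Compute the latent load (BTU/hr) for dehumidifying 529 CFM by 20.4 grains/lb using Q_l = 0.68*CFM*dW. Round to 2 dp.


Q = 0.68 * 529 * 20.4 = 7338.29 BTU/hr

7338.29 BTU/hr


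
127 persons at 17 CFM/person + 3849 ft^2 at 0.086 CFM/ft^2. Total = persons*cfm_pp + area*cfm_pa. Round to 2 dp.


Total = 127*17 + 3849*0.086 = 2490.01 CFM

2490.01 CFM


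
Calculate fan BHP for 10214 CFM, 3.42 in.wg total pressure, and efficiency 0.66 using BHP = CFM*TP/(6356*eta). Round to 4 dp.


BHP = 10214 * 3.42 / (6356 * 0.66) = 8.3271 hp

8.3271 hp


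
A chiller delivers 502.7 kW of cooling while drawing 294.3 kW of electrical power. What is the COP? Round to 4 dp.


COP = 502.7 / 294.3 = 1.7081

1.7081


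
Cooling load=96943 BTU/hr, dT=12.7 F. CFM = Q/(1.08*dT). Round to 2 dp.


CFM = 96943 / (1.08 * 12.7) = 7067.88

7067.88 CFM


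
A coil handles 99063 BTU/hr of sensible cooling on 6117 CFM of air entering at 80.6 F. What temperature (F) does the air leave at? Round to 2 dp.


dT = 99063/(1.08*6117) = 14.9951
T_leave = 80.6 - 14.9951 = 65.60 F

65.60 F


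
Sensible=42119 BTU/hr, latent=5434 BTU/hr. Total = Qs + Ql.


Qt = 42119 + 5434 = 47553 BTU/hr

47553 BTU/hr


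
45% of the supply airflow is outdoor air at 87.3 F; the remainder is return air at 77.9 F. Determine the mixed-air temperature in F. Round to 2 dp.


T_mix = 0.45*87.3 + 0.55*77.9 = 82.13 F

82.13 F


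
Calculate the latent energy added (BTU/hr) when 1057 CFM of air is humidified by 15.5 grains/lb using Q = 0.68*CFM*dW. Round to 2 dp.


Q = 0.68 * 1057 * 15.5 = 11140.78 BTU/hr

11140.78 BTU/hr


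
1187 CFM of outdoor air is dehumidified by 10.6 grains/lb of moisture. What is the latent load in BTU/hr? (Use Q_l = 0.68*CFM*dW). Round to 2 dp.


Q = 0.68 * 1187 * 10.6 = 8555.90 BTU/hr

8555.90 BTU/hr


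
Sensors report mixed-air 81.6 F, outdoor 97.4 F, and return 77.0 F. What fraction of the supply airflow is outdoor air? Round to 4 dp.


frac = (81.6 - 77.0) / (97.4 - 77.0) = 0.2255

0.2255


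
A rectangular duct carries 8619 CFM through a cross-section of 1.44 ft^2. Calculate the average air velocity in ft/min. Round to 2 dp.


V = 8619 / 1.44 = 5985.42 ft/min

5985.42 ft/min


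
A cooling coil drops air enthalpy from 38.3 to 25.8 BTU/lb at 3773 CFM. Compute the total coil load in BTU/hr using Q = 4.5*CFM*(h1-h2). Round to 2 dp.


Q = 4.5 * 3773 * (38.3 - 25.8) = 212231.25 BTU/hr

212231.25 BTU/hr


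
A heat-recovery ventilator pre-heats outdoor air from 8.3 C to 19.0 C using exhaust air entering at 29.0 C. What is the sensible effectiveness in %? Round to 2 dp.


eff = (19.0-8.3)/(29.0-8.3)*100 = 51.69 %

51.69 %


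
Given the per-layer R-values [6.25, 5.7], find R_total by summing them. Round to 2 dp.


R_total = 6.25 + 5.7 = 11.95

11.95


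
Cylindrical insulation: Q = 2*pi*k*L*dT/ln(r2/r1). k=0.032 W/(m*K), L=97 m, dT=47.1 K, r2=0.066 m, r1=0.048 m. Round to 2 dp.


Q = 2*pi*0.032*97*47.1/ln(0.066/0.048) = 2884.54 W

2884.54 W


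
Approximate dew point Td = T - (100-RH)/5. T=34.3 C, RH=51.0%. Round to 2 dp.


Td = 34.3 - (100-51.0)/5 = 24.50 C

24.50 C


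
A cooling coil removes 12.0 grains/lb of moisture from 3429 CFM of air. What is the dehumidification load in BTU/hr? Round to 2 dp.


Q = 0.68 * 3429 * 12.0 = 27980.64 BTU/hr

27980.64 BTU/hr


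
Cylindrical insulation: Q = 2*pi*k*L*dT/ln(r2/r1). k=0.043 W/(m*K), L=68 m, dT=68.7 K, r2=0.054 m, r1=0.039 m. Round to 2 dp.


Q = 2*pi*0.043*68*68.7/ln(0.054/0.039) = 3878.52 W

3878.52 W


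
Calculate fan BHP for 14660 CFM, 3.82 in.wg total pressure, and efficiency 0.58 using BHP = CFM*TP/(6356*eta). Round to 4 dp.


BHP = 14660 * 3.82 / (6356 * 0.58) = 15.1910 hp

15.1910 hp


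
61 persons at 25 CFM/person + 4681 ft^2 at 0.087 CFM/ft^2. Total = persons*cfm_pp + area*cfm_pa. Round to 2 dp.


Total = 61*25 + 4681*0.087 = 1932.25 CFM

1932.25 CFM


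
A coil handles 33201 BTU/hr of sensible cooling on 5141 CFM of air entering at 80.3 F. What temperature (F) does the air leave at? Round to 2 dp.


dT = 33201/(1.08*5141) = 5.9797
T_leave = 80.3 - 5.9797 = 74.32 F

74.32 F


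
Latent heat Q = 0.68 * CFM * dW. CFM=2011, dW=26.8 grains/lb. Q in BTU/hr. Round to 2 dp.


Q = 0.68 * 2011 * 26.8 = 36648.46 BTU/hr

36648.46 BTU/hr


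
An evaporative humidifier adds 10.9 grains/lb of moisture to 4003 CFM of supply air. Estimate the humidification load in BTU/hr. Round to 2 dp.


Q = 0.68 * 4003 * 10.9 = 29670.24 BTU/hr

29670.24 BTU/hr


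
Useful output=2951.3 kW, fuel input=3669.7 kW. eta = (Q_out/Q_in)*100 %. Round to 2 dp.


eta = (2951.3/3669.7)*100 = 80.42 %

80.42 %


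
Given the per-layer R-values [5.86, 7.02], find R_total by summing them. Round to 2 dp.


R_total = 5.86 + 7.02 = 12.88

12.88


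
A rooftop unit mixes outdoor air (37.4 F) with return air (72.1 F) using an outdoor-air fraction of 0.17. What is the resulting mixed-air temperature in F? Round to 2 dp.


T_mix = 0.17*37.4 + 0.83*72.1 = 66.20 F

66.20 F


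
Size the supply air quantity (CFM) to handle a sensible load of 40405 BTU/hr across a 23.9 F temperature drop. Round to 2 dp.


CFM = 40405 / (1.08 * 23.9) = 1565.36

1565.36 CFM


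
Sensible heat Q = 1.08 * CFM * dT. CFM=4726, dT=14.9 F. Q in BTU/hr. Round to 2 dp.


Q = 1.08 * 4726 * 14.9 = 76050.79 BTU/hr

76050.79 BTU/hr


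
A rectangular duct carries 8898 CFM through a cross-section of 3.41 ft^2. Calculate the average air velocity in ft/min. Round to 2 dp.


V = 8898 / 3.41 = 2609.38 ft/min

2609.38 ft/min


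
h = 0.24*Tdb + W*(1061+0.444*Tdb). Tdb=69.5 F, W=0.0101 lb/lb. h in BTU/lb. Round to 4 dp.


h = 0.24*69.5 + 0.0101*(1061+0.444*69.5) = 27.7078 BTU/lb

27.7078 BTU/lb


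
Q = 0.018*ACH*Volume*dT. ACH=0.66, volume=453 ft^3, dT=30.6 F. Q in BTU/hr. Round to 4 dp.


Q = 0.018 * 0.66 * 453 * 30.6 = 164.6782 BTU/hr

164.6782 BTU/hr


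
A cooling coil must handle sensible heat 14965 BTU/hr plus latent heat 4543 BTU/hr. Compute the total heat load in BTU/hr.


Qt = 14965 + 4543 = 19508 BTU/hr

19508 BTU/hr


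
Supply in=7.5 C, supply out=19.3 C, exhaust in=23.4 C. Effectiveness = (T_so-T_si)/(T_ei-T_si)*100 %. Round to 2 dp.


eff = (19.3-7.5)/(23.4-7.5)*100 = 74.21 %

74.21 %


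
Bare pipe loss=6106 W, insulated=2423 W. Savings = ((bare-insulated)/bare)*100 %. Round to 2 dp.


Savings = ((6106-2423)/6106)*100 = 60.32 %

60.32 %


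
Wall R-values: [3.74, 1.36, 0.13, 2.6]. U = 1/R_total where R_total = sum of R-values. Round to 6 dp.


R_total = 3.74 + 1.36 + 0.13 + 2.6 = 7.83
U = 1/7.83 = 0.127714

0.127714


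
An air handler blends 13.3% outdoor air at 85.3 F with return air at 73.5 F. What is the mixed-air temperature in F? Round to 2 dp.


T_mix = 73.5 + (13.3/100)*(85.3-73.5) = 75.07 F

75.07 F


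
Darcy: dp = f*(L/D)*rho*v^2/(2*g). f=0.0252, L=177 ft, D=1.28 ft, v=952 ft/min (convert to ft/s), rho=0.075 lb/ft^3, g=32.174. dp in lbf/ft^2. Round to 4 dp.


v_fps = 952/60 = 15.8667 ft/s
dp = 0.0252*(177/1.28)*0.075*15.8667^2/(2*32.174) = 1.0225 lbf/ft^2

1.0225 lbf/ft^2


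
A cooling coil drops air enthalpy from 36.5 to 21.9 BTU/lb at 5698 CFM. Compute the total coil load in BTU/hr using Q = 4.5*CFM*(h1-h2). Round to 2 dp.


Q = 4.5 * 5698 * (36.5 - 21.9) = 374358.60 BTU/hr

374358.60 BTU/hr


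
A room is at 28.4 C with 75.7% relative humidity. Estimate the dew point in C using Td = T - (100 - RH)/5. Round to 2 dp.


Td = 28.4 - (100-75.7)/5 = 23.54 C

23.54 C


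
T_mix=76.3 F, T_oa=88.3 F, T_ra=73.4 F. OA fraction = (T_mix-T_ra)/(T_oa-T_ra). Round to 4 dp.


frac = (76.3 - 73.4) / (88.3 - 73.4) = 0.1946

0.1946


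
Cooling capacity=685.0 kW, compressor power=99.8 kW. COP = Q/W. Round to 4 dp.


COP = 685.0 / 99.8 = 6.8637

6.8637


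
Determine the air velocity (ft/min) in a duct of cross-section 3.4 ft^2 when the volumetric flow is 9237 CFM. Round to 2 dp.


V = 9237 / 3.4 = 2716.76 ft/min

2716.76 ft/min


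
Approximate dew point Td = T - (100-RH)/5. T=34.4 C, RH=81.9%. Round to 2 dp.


Td = 34.4 - (100-81.9)/5 = 30.78 C

30.78 C


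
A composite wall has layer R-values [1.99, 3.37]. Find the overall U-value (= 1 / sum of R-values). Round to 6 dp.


R_total = 1.99 + 3.37 = 5.36
U = 1/5.36 = 0.186567

0.186567


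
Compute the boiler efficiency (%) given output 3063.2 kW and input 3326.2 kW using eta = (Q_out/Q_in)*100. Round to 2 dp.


eta = (3063.2/3326.2)*100 = 92.09 %

92.09 %


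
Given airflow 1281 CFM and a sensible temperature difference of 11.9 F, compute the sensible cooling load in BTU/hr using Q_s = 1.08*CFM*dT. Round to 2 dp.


Q = 1.08 * 1281 * 11.9 = 16463.41 BTU/hr

16463.41 BTU/hr


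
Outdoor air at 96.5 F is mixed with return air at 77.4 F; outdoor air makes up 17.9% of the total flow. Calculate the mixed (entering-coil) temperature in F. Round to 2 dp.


T_mix = 77.4 + (17.9/100)*(96.5-77.4) = 80.82 F

80.82 F


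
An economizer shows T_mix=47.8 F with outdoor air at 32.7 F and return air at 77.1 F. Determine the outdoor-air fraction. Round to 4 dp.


frac = (47.8 - 77.1) / (32.7 - 77.1) = 0.6599

0.6599


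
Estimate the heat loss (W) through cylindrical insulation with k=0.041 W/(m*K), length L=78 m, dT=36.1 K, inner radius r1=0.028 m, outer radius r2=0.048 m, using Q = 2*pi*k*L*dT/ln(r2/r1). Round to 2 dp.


Q = 2*pi*0.041*78*36.1/ln(0.048/0.028) = 1345.80 W

1345.80 W


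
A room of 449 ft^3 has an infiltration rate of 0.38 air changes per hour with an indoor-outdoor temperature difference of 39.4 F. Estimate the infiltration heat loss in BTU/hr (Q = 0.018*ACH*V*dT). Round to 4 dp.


Q = 0.018 * 0.38 * 449 * 39.4 = 121.0037 BTU/hr

121.0037 BTU/hr


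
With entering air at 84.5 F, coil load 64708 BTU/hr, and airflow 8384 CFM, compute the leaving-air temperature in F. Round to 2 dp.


dT = 64708/(1.08*8384) = 7.1463
T_leave = 84.5 - 7.1463 = 77.35 F

77.35 F


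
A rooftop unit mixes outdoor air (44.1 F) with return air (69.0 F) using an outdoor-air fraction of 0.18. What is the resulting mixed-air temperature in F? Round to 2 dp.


T_mix = 0.18*44.1 + 0.82*69.0 = 64.52 F

64.52 F


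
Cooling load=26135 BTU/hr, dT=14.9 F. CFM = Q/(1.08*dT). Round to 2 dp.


CFM = 26135 / (1.08 * 14.9) = 1624.10

1624.10 CFM


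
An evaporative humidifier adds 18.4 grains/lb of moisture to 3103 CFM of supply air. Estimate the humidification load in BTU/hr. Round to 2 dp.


Q = 0.68 * 3103 * 18.4 = 38824.74 BTU/hr

38824.74 BTU/hr


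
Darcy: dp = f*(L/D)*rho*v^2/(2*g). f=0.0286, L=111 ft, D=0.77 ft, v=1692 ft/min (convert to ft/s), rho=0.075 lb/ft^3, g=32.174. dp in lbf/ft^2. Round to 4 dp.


v_fps = 1692/60 = 28.2 ft/s
dp = 0.0286*(111/0.77)*0.075*28.2^2/(2*32.174) = 3.8214 lbf/ft^2

3.8214 lbf/ft^2


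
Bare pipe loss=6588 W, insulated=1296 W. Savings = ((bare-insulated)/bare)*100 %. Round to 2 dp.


Savings = ((6588-1296)/6588)*100 = 80.33 %

80.33 %


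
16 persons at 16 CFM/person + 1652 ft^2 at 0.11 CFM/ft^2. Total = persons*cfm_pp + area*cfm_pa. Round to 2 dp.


Total = 16*16 + 1652*0.11 = 437.72 CFM

437.72 CFM


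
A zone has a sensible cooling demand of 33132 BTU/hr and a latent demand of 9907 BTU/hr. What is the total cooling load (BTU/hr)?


Qt = 33132 + 9907 = 43039 BTU/hr

43039 BTU/hr


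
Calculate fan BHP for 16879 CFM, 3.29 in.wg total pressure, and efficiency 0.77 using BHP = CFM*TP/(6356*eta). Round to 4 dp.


BHP = 16879 * 3.29 / (6356 * 0.77) = 11.3467 hp

11.3467 hp


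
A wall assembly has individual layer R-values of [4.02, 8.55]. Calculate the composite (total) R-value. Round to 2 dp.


R_total = 4.02 + 8.55 = 12.57

12.57


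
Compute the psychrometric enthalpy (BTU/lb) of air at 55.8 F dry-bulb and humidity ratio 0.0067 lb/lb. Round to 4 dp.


h = 0.24*55.8 + 0.0067*(1061+0.444*55.8) = 20.6667 BTU/lb

20.6667 BTU/lb


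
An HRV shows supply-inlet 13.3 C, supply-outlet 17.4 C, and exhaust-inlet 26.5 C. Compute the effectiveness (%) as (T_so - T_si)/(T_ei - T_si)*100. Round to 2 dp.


eff = (17.4-13.3)/(26.5-13.3)*100 = 31.06 %

31.06 %


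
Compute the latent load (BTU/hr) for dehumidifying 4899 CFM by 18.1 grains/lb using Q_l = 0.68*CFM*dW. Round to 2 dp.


Q = 0.68 * 4899 * 18.1 = 60296.89 BTU/hr

60296.89 BTU/hr


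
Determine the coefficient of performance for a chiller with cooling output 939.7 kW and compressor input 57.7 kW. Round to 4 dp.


COP = 939.7 / 57.7 = 16.2860

16.2860


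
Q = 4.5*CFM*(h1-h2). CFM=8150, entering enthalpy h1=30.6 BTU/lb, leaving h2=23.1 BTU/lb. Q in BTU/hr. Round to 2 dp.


Q = 4.5 * 8150 * (30.6 - 23.1) = 275062.50 BTU/hr

275062.50 BTU/hr


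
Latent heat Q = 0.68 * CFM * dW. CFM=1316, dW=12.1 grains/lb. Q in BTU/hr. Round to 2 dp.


Q = 0.68 * 1316 * 12.1 = 10828.05 BTU/hr

10828.05 BTU/hr


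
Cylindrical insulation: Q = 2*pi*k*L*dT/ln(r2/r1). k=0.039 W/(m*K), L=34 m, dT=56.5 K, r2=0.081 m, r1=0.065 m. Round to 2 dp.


Q = 2*pi*0.039*34*56.5/ln(0.081/0.065) = 2139.08 W

2139.08 W


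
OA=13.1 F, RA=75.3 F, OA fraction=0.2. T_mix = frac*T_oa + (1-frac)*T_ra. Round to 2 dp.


T_mix = 0.2*13.1 + 0.8*75.3 = 62.86 F

62.86 F


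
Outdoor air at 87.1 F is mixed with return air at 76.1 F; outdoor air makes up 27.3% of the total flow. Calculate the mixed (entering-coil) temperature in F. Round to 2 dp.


T_mix = 76.1 + (27.3/100)*(87.1-76.1) = 79.10 F

79.10 F


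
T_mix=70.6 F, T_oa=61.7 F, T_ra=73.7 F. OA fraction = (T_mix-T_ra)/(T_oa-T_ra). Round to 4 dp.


frac = (70.6 - 73.7) / (61.7 - 73.7) = 0.2583

0.2583


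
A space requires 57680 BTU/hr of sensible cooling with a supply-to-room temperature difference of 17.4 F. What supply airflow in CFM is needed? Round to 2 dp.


CFM = 57680 / (1.08 * 17.4) = 3069.39

3069.39 CFM
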